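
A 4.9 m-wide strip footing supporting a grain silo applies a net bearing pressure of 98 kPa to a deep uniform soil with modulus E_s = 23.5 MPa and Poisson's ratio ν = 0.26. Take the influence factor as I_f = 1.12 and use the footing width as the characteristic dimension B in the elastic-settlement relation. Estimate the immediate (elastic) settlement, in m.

Immediate (elastic) settlement: S_e = q·B·(1−ν²)/E_s · I_f.
E_s = 23.5 MPa = 23500 kPa.
S_e = 98 × 4.9 × (1 − 0.26²) / 23500 × 1.12
    = 98 × 4.9 × 0.9324 / 23500 × 1.12
    = 0.02134 m

S_e ≈ 0.0213 m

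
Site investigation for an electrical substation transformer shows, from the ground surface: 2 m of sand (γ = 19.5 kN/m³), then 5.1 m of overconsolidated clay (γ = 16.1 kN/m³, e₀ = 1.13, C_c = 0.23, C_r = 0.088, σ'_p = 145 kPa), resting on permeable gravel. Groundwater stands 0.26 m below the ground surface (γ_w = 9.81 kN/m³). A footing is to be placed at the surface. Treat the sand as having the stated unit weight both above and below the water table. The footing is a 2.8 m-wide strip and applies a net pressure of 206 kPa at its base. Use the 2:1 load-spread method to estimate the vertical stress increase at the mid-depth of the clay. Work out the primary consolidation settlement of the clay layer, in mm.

S_c ≈ 103 mm

Mid-depth of clay below the ground surface: z = 2 + 5.1/2 = 4.55 m.
Total vertical stress at mid-clay: σ_v = 19.5×2 + 16.1×2.55 = 80.055 kPa.
Pore pressure: u = 9.81×(4.55 − 0.26) = 42.085 kPa.
Initial effective stress: σ'_0 = σ_v − u = 80.055 − 42.085 = 37.97 kPa.
Stress increase at mid-clay by the 2:1 spreading method:
Δσ = qB/(B+z) = 206×2.8/(2.8+4.55) = 78.476 kPa
Final effective stress: σ'_f = 37.97 + 78.476 = 116.45 kPa.
σ'_f = 116.45 ≤ σ'_p = 145 kPa, so the clay remains overconsolidated and only the recompression index applies:
S_c = C_r·H/(1+e₀)·log₁₀(σ'_f/σ'_0) = 0.088×5.1/2.13×log₁₀(116.45/37.97)
    = 0.21071 × 0.4867 = 0.1026 m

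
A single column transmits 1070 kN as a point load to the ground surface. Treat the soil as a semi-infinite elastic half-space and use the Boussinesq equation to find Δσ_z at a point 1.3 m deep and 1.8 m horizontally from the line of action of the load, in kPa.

Boussinesq vertical stress below a point load on an elastic half-space:
Δσ_z = 3P/(2πz²) · [1 + (r/z)²]^(−5/2)
r/z = 1.8/1.3 = 1.3846; [1+(r/z)²]^(−5/2) = 0.068802.
Δσ_z = 3×1070/(2π×1.3²) × 0.068802 = 302.3 × 0.068802 = 20.8 kPa

Δσ_z ≈ 20.8 kPa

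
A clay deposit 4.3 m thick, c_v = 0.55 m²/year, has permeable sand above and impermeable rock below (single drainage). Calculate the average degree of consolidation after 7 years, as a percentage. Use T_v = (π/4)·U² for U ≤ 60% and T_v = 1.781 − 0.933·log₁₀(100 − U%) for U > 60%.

U ≈ 51.5 %

Drainage path length: H_d = H = 4.3 m (single drainage).
T_v = c_v·t/H_d² = 0.55×7/4.3² = 0.20822.
T_v = 0.20822 corresponds to the U ≤ 60% branch:
U = √(4T_v/π) = 0.5149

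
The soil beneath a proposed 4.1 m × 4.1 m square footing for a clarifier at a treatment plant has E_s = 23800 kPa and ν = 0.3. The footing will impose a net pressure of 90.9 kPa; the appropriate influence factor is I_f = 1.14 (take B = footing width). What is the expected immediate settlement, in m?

Immediate (elastic) settlement: S_e = q·B·(1−ν²)/E_s · I_f.
S_e = 90.9 × 4.1 × (1 − 0.3²) / 23800 × 1.14
    = 90.9 × 4.1 × 0.91 / 23800 × 1.14
    = 0.01624 m

S_e ≈ 0.0162 m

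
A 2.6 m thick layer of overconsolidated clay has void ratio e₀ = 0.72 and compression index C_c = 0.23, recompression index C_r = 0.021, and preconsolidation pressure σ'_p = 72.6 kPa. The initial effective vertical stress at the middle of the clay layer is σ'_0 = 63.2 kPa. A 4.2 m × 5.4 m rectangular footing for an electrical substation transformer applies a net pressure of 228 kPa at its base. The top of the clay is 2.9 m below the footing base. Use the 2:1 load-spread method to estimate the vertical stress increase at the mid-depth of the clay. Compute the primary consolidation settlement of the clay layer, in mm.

Mid-depth of clay below the footing base: z = 2.9 + 2.6/2 = 4.2 m.
Stress increase at mid-clay by the 2:1 spreading method:
Δσ = qBL/((B+z)(L+z)) = 228×4.2×5.4/((4.2+4.2)(5.4+4.2)) = 64.125 kPa
Final effective stress: σ'_f = 63.2 + 64.125 = 127.33 kPa.
σ'_f = 127.33 > σ'_p = 72.6 kPa, so the stress path crosses the preconsolidation pressure — recompression up to σ'_p, then virgin compression beyond:
S_c = H/(1+e₀)·[C_r·log₁₀(σ'_p/σ'_0) + C_c·log₁₀(σ'_f/σ'_p)]
    = 2.6/1.72 × [0.021×log₁₀(72.6/63.2) + 0.23×log₁₀(127.33/72.6)]
    = 1.5116 × [0.0012646 + 0.056119] = 0.08674 m

S_c ≈ 86.7 mm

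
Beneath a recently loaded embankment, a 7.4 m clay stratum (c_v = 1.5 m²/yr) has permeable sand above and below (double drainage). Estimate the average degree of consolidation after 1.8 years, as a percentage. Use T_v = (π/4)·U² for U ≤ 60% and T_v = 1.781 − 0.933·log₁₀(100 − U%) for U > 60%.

Drainage path length: H_d = H/2 = 3.7 m (double drainage).
T_v = c_v·t/H_d² = 1.5×1.8/3.7² = 0.19722.
T_v = 0.19722 corresponds to the U ≤ 60% branch:
U = √(4T_v/π) = 0.5011

U ≈ 50.1 %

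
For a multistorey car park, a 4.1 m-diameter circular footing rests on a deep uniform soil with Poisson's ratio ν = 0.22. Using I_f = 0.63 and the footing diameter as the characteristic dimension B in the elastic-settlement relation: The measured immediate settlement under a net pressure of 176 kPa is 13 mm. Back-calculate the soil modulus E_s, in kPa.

S_e = q·B·(1−ν²)/E_s · I_f  ⇒  E_s = q·B·(1−ν²)·I_f / S_e.
E_s = 176 × 4.1 × 0.9516 × 0.63 / 0.013 = 33280 kPa

E_s ≈ 33300 kPa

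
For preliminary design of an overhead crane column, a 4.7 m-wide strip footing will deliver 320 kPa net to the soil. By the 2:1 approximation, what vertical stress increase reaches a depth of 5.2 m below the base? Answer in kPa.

Δσ_z ≈ 152 kPa

By the 2:1 method the load spreads at 1 horizontal : 2 vertical, so at depth z the loaded area has grown by z in each plan dimension:
Δσ = qB/(B+z) = 320×4.7/(4.7+5.2) = 151.92 kPa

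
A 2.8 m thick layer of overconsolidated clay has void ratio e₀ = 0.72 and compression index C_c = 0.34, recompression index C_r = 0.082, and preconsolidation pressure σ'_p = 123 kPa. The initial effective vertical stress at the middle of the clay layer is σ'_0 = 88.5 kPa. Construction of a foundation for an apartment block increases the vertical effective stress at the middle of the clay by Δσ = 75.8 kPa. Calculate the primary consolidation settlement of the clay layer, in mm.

S_c ≈ 88.7 mm

Final effective stress: σ'_f = 88.5 + 75.8 = 164.3 kPa.
σ'_f = 164.3 > σ'_p = 123 kPa, so the stress path crosses the preconsolidation pressure — recompression up to σ'_p, then virgin compression beyond:
S_c = H/(1+e₀)·[C_r·log₁₀(σ'_p/σ'_0) + C_c·log₁₀(σ'_f/σ'_p)]
    = 2.8/1.72 × [0.082×log₁₀(123/88.5) + 0.34×log₁₀(164.3/123)]
    = 1.6279 × [0.011723 + 0.042749] = 0.08867 m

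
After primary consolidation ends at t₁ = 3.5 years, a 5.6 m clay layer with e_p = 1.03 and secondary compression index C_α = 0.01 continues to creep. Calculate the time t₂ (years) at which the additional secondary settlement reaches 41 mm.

t₂ ≈ 107 years

S_s = C_α·H/(1+e_p)·log₁₀(t₂/t₁) ⇒ log₁₀(t₂/t₁) = S_s·(1+e_p)/(C_α·H).
log₁₀(t₂/t₁) = 0.041 × (1+1.03) / (0.01×5.6) = 1.486
t₂ = t₁ × 10^1.486 = 3.5 × 30.64 = 107.2 years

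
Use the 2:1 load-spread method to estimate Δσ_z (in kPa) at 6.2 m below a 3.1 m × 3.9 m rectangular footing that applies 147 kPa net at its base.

Δσ_z ≈ 18.9 kPa

By the 2:1 method the load spreads at 1 horizontal : 2 vertical, so at depth z the loaded area has grown by z in each plan dimension:
Δσ = qBL/((B+z)(L+z)) = 147×3.1×3.9/((3.1+6.2)(3.9+6.2)) = 18.921 kPa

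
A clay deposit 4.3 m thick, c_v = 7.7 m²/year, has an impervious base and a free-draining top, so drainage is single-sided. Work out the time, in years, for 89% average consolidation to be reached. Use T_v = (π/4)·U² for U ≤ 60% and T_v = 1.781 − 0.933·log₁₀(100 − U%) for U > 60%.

t ≈ 1.94 years

Drainage path length: H_d = H = 4.3 m (single drainage).
U > 60%: T_v = 1.781 − 0.933·log₁₀(100 − 89) = 0.80938.
t = T_v·H_d²/c_v = 0.80938×4.3²/7.7 = 1.944 years.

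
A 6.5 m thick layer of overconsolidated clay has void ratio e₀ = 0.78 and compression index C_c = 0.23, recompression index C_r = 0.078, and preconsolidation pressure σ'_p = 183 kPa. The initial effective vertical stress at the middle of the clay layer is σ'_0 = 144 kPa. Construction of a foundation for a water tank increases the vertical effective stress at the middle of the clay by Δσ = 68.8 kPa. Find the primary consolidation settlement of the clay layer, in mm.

Final effective stress: σ'_f = 144 + 68.8 = 212.8 kPa.
σ'_f = 212.8 > σ'_p = 183 kPa, so the stress path crosses the preconsolidation pressure — recompression up to σ'_p, then virgin compression beyond:
S_c = H/(1+e₀)·[C_r·log₁₀(σ'_p/σ'_0) + C_c·log₁₀(σ'_f/σ'_p)]
    = 6.5/1.78 × [0.078×log₁₀(183/144) + 0.23×log₁₀(212.8/183)]
    = 3.6517 × [0.0081189 + 0.01507] = 0.08468 m

S_c ≈ 84.7 mm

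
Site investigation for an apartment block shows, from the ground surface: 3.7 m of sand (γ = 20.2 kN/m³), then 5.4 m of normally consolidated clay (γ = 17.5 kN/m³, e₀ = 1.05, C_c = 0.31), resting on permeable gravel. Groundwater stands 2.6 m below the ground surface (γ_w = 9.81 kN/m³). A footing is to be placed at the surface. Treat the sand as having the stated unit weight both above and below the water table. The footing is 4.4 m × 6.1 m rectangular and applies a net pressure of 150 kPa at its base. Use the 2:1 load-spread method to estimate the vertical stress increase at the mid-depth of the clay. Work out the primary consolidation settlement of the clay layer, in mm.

S_c ≈ 107 mm

Mid-depth of clay below the ground surface: z = 3.7 + 5.4/2 = 6.4 m.
Total vertical stress at mid-clay: σ_v = 20.2×3.7 + 17.5×2.7 = 121.99 kPa.
Pore pressure: u = 9.81×(6.4 − 2.6) = 37.278 kPa.
Initial effective stress: σ'_0 = σ_v − u = 121.99 − 37.278 = 84.712 kPa.
Stress increase at mid-clay by the 2:1 spreading method:
Δσ = qBL/((B+z)(L+z)) = 150×4.4×6.1/((4.4+6.4)(6.1+6.4)) = 29.822 kPa
Final effective stress: σ'_f = σ'_0 + Δσ = 84.712 + 29.822 = 114.53 kPa.
Normally consolidated clay, so the full stress increment lies on the virgin compression line:
S_c = C_c·H/(1+e₀)·log₁₀(σ'_f/σ'_0) = 0.31×5.4/(1+1.05)×log₁₀(114.53/84.712)
    = 0.81659 × 0.13097 = 0.1069 m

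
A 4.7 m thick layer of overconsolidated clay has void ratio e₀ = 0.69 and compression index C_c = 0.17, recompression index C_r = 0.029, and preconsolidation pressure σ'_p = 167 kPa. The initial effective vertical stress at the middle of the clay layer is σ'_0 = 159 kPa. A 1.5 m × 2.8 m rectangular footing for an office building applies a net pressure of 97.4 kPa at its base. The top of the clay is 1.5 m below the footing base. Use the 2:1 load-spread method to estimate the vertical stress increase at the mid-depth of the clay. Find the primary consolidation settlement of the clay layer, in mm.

S_c ≈ 5.98 mm

Mid-depth of clay below the footing base: z = 1.5 + 4.7/2 = 3.85 m.
Stress increase at mid-clay by the 2:1 spreading method:
Δσ = qBL/((B+z)(L+z)) = 97.4×1.5×2.8/((1.5+3.85)(2.8+3.85)) = 11.498 kPa
Final effective stress: σ'_f = 159 + 11.498 = 170.5 kPa.
σ'_f = 170.5 > σ'_p = 167 kPa, so the stress path crosses the preconsolidation pressure — recompression up to σ'_p, then virgin compression beyond:
S_c = H/(1+e₀)·[C_r·log₁₀(σ'_p/σ'_0) + C_c·log₁₀(σ'_f/σ'_p)]
    = 4.7/1.69 × [0.029×log₁₀(167/159) + 0.17×log₁₀(170.5/167)]
    = 2.7811 × [0.00061826 + 0.0015313] = 0.005978 m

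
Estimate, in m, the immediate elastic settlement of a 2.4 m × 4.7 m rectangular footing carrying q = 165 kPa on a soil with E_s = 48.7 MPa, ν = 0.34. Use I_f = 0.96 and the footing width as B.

Immediate (elastic) settlement: S_e = q·B·(1−ν²)/E_s · I_f.
E_s = 48.7 MPa = 48700 kPa.
S_e = 165 × 2.4 × (1 − 0.34²) / 48700 × 0.96
    = 165 × 2.4 × 0.8844 / 48700 × 0.96
    = 0.006904 m

S_e ≈ 0.0069 m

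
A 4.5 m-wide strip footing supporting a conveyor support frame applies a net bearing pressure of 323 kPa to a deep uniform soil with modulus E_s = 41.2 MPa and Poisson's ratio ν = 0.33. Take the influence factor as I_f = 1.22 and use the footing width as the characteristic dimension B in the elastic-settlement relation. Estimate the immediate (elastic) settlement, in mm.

Immediate (elastic) settlement: S_e = q·B·(1−ν²)/E_s · I_f.
E_s = 41.2 MPa = 41200 kPa.
S_e = 323 × 4.5 × (1 − 0.33²) / 41200 × 1.22
    = 323 × 4.5 × 0.8911 / 41200 × 1.22
    = 0.03835 m = 38.35 mm

S_e ≈ 38.4 mm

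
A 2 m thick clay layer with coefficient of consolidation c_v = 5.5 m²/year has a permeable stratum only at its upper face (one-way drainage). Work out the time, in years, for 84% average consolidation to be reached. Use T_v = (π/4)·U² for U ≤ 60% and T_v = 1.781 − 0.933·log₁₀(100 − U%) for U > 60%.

Drainage path length: H_d = H = 2 m (single drainage).
U > 60%: T_v = 1.781 − 0.933·log₁₀(100 − 84) = 0.65756.
t = T_v·H_d²/c_v = 0.65756×2²/5.5 = 0.4782 years.

t ≈ 0.478 years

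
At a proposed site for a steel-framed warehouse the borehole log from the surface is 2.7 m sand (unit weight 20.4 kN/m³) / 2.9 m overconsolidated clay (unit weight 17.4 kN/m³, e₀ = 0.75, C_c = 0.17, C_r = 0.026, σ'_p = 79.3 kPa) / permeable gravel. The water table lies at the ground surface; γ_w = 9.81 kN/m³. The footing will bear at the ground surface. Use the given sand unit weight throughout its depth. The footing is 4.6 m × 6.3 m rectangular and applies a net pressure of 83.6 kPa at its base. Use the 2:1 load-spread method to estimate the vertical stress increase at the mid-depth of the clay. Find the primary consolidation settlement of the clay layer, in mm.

Mid-depth of clay below the ground surface: z = 2.7 + 2.9/2 = 4.15 m.
Total vertical stress at mid-clay: σ_v = 20.4×2.7 + 17.4×1.45 = 80.31 kPa.
Pore pressure: u = 9.81×(4.15 − 0) = 40.712 kPa.
Initial effective stress: σ'_0 = σ_v − u = 80.31 − 40.712 = 39.598 kPa.
Stress increase at mid-clay by the 2:1 spreading method:
Δσ = qBL/((B+z)(L+z)) = 83.6×4.6×6.3/((4.6+4.15)(6.3+4.15)) = 26.496 kPa
Final effective stress: σ'_f = 39.598 + 26.496 = 66.094 kPa.
σ'_f = 66.094 ≤ σ'_p = 79.3 kPa, so the clay remains overconsolidated and only the recompression index applies:
S_c = C_r·H/(1+e₀)·log₁₀(σ'_f/σ'_0) = 0.026×2.9/1.75×log₁₀(66.094/39.598)
    = 0.043085 × 0.22249 = 0.009586 m

S_c ≈ 9.59 mm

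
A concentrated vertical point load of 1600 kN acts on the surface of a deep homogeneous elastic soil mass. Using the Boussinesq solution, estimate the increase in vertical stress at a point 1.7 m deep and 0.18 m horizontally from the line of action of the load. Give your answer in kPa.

Δσ_z ≈ 257 kPa

Boussinesq vertical stress below a point load on an elastic half-space:
Δσ_z = 3P/(2πz²) · [1 + (r/z)²]^(−5/2)
r/z = 0.18/1.7 = 0.10588; [1+(r/z)²]^(−5/2) = 0.97251.
Δσ_z = 3×1600/(2π×1.7²) × 0.97251 = 264.34 × 0.97251 = 257.1 kPa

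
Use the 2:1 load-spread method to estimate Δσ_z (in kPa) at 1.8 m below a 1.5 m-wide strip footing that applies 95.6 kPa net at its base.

Δσ_z ≈ 43.5 kPa

By the 2:1 method the load spreads at 1 horizontal : 2 vertical, so at depth z the loaded area has grown by z in each plan dimension:
Δσ = qB/(B+z) = 95.6×1.5/(1.5+1.8) = 43.455 kPa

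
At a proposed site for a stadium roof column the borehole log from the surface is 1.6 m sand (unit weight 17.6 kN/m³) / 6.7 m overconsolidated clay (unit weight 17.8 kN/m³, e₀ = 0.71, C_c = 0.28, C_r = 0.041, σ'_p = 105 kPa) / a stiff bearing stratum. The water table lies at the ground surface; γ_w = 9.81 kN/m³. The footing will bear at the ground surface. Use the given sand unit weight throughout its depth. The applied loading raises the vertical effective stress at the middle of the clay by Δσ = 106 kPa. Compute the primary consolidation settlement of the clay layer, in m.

S_c ≈ 0.223 m

Mid-depth of clay below the ground surface: z = 1.6 + 6.7/2 = 4.95 m.
Total vertical stress at mid-clay: σ_v = 17.6×1.6 + 17.8×3.35 = 87.79 kPa.
Pore pressure: u = 9.81×(4.95 − 0) = 48.56 kPa.
Initial effective stress: σ'_0 = σ_v − u = 87.79 − 48.56 = 39.23 kPa.
Final effective stress: σ'_f = 39.23 + 106 = 145.23 kPa.
σ'_f = 145.23 > σ'_p = 105 kPa, so the stress path crosses the preconsolidation pressure — recompression up to σ'_p, then virgin compression beyond:
S_c = H/(1+e₀)·[C_r·log₁₀(σ'_p/σ'_0) + C_c·log₁₀(σ'_f/σ'_p)]
    = 6.7/1.71 × [0.041×log₁₀(105/39.23) + 0.28×log₁₀(145.23/105)]
    = 3.9181 × [0.01753 + 0.039443] = 0.2232 m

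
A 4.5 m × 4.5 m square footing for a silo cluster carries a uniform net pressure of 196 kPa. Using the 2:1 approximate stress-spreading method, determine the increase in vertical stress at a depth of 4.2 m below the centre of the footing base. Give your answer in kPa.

Δσ_z ≈ 52.4 kPa

By the 2:1 method the load spreads at 1 horizontal : 2 vertical, so at depth z the loaded area has grown by z in each plan dimension:
Δσ = qBL/((B+z)(L+z)) = 196×4.5×4.5/((4.5+4.2)(4.5+4.2)) = 52.438 kPa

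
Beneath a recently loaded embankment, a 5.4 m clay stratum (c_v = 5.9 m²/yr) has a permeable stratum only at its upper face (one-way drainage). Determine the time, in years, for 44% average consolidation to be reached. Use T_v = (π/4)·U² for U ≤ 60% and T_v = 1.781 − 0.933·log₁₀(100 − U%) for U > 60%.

Drainage path length: H_d = H = 5.4 m (single drainage).
U ≤ 60%: T_v = (π/4)·U² = (π/4)×0.44² = 0.15205.
t = T_v·H_d²/c_v = 0.15205×5.4²/5.9 = 0.7515 years.

t ≈ 0.751 years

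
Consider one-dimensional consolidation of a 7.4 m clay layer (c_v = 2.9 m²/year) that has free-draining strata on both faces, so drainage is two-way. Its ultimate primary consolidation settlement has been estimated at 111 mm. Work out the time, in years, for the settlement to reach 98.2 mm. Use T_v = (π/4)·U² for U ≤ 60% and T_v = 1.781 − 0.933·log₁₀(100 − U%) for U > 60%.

t ≈ 3.73 years

Drainage path length: H_d = H/2 = 3.7 m (double drainage).
U = S(t)/S_ult = 98.2/111 = 0.8847.
U > 60%: T_v = 1.781 − 0.933·log₁₀(100 − 88.468) = 0.79026.
t = T_v·H_d²/c_v = 0.79026×3.7²/2.9 = 3.731 years.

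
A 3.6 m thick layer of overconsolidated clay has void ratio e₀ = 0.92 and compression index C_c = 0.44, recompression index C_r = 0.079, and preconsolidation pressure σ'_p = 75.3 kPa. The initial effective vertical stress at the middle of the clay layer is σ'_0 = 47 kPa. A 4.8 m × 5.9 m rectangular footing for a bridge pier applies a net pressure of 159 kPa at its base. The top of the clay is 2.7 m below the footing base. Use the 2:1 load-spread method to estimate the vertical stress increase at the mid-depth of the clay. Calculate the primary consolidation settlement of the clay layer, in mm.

Mid-depth of clay below the footing base: z = 2.7 + 3.6/2 = 4.5 m.
Stress increase at mid-clay by the 2:1 spreading method:
Δσ = qBL/((B+z)(L+z)) = 159×4.8×5.9/((4.8+4.5)(5.9+4.5)) = 46.556 kPa
Final effective stress: σ'_f = 47 + 46.556 = 93.556 kPa.
σ'_f = 93.556 > σ'_p = 75.3 kPa, so the stress path crosses the preconsolidation pressure — recompression up to σ'_p, then virgin compression beyond:
S_c = H/(1+e₀)·[C_r·log₁₀(σ'_p/σ'_0) + C_c·log₁₀(σ'_f/σ'_p)]
    = 3.6/1.92 × [0.079×log₁₀(75.3/47) + 0.44×log₁₀(93.556/75.3)]
    = 1.875 × [0.016171 + 0.041482] = 0.1081 m

S_c ≈ 108 mm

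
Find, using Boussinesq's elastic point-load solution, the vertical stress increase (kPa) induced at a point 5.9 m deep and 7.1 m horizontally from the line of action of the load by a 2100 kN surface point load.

Boussinesq vertical stress below a point load on an elastic half-space:
Δσ_z = 3P/(2πz²) · [1 + (r/z)²]^(−5/2)
r/z = 7.1/5.9 = 1.2034; [1+(r/z)²]^(−5/2) = 0.10664.
Δσ_z = 3×2100/(2π×5.9²) × 0.10664 = 28.804 × 0.10664 = 3.072 kPa

Δσ_z ≈ 3.07 kPa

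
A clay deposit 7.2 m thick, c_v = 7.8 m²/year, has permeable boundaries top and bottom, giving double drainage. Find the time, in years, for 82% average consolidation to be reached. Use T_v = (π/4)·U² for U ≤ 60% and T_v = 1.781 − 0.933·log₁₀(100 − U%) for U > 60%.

Drainage path length: H_d = H/2 = 3.6 m (double drainage).
U > 60%: T_v = 1.781 − 0.933·log₁₀(100 − 82) = 0.60983.
t = T_v·H_d²/c_v = 0.60983×3.6²/7.8 = 1.013 years.

t ≈ 1.01 years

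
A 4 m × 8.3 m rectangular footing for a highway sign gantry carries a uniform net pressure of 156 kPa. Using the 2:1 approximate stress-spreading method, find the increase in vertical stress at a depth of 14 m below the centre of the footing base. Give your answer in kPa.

By the 2:1 method the load spreads at 1 horizontal : 2 vertical, so at depth z the loaded area has grown by z in each plan dimension:
Δσ = qBL/((B+z)(L+z)) = 156×4×8.3/((4+14)(8.3+14)) = 12.903 kPa

Δσ_z ≈ 12.9 kPa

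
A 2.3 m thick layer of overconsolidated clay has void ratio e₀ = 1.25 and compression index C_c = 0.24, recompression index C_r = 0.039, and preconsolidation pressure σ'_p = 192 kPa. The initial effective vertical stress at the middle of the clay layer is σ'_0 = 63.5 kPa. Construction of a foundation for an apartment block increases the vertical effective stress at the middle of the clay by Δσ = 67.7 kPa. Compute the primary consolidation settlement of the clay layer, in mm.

S_c ≈ 12.6 mm

Final effective stress: σ'_f = 63.5 + 67.7 = 131.2 kPa.
σ'_f = 131.2 ≤ σ'_p = 192 kPa, so the clay remains overconsolidated and only the recompression index applies:
S_c = C_r·H/(1+e₀)·log₁₀(σ'_f/σ'_0) = 0.039×2.3/2.25×log₁₀(131.2/63.5)
    = 0.039866 × 0.31516 = 0.01256 m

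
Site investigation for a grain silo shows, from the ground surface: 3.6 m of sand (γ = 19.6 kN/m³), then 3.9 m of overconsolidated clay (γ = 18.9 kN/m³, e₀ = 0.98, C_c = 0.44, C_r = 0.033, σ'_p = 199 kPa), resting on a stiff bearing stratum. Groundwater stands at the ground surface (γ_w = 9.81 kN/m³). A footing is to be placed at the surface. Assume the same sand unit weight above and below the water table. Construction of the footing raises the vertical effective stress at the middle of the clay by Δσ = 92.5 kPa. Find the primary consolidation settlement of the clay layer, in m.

S_c ≈ 0.0285 m

Mid-depth of clay below the ground surface: z = 3.6 + 3.9/2 = 5.55 m.
Total vertical stress at mid-clay: σ_v = 19.6×3.6 + 18.9×1.95 = 107.41 kPa.
Pore pressure: u = 9.81×(5.55 − 0) = 54.446 kPa.
Initial effective stress: σ'_0 = σ_v − u = 107.41 − 54.446 = 52.964 kPa.
Final effective stress: σ'_f = 52.964 + 92.5 = 145.46 kPa.
σ'_f = 145.46 ≤ σ'_p = 199 kPa, so the clay remains overconsolidated and only the recompression index applies:
S_c = C_r·H/(1+e₀)·log₁₀(σ'_f/σ'_0) = 0.033×3.9/1.98×log₁₀(145.46/52.964)
    = 0.065 × 0.43876 = 0.02852 m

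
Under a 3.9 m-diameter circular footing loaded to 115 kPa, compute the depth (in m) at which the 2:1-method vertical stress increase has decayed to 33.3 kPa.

z ≈ 3.35 m

2:1 spreading — at depth z the loaded area has grown by z in each plan dimension:
qD²/(D+z)² = Δσ_z ⇒ z = D(√(q/Δσ_z) − 1) = 3.9×(√(115/33.3) − 1) = 3.348 m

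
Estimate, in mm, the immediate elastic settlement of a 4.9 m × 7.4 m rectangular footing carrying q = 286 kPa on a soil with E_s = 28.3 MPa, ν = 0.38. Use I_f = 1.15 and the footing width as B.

S_e ≈ 48.7 mm

Immediate (elastic) settlement: S_e = q·B·(1−ν²)/E_s · I_f.
E_s = 28.3 MPa = 28300 kPa.
S_e = 286 × 4.9 × (1 − 0.38²) / 28300 × 1.15
    = 286 × 4.9 × 0.8556 / 28300 × 1.15
    = 0.04872 m = 48.72 mm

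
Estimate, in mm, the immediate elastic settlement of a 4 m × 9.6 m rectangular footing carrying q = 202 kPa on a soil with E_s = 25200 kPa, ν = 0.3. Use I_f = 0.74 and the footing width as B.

S_e ≈ 21.6 mm

Immediate (elastic) settlement: S_e = q·B·(1−ν²)/E_s · I_f.
S_e = 202 × 4 × (1 − 0.3²) / 25200 × 0.74
    = 202 × 4 × 0.91 / 25200 × 0.74
    = 0.02159 m = 21.59 mm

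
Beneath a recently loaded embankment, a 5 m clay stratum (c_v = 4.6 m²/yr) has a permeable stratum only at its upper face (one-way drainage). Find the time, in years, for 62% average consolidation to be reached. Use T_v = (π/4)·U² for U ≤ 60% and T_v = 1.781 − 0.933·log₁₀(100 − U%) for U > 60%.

Drainage path length: H_d = H = 5 m (single drainage).
U > 60%: T_v = 1.781 − 0.933·log₁₀(100 − 62) = 0.30706.
t = T_v·H_d²/c_v = 0.30706×5²/4.6 = 1.669 years.

t ≈ 1.67 years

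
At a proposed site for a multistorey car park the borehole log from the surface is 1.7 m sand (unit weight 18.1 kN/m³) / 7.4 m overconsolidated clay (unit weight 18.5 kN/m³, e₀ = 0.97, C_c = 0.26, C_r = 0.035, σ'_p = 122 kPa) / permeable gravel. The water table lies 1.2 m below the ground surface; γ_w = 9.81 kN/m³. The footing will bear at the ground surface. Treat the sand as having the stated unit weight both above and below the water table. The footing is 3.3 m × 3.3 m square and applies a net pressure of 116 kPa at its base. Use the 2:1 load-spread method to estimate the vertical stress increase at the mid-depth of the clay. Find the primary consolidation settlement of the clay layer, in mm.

S_c ≈ 14.4 mm

Mid-depth of clay below the ground surface: z = 1.7 + 7.4/2 = 5.4 m.
Total vertical stress at mid-clay: σ_v = 18.1×1.7 + 18.5×3.7 = 99.22 kPa.
Pore pressure: u = 9.81×(5.4 − 1.2) = 41.202 kPa.
Initial effective stress: σ'_0 = σ_v − u = 99.22 − 41.202 = 58.018 kPa.
Stress increase at mid-clay by the 2:1 spreading method:
Δσ = qBL/((B+z)(L+z)) = 116×3.3×3.3/((3.3+5.4)(3.3+5.4)) = 16.69 kPa
Final effective stress: σ'_f = 58.018 + 16.69 = 74.708 kPa.
σ'_f = 74.708 ≤ σ'_p = 122 kPa, so the clay remains overconsolidated and only the recompression index applies:
S_c = C_r·H/(1+e₀)·log₁₀(σ'_f/σ'_0) = 0.035×7.4/1.97×log₁₀(74.708/58.018)
    = 0.13147 × 0.1098 = 0.01444 m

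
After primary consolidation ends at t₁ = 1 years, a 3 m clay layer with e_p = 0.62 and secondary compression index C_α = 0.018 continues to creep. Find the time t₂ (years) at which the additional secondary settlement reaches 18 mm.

t₂ ≈ 3.47 years

S_s = C_α·H/(1+e_p)·log₁₀(t₂/t₁) ⇒ log₁₀(t₂/t₁) = S_s·(1+e_p)/(C_α·H).
log₁₀(t₂/t₁) = 0.018 × (1+0.62) / (0.018×3) = 0.54
t₂ = t₁ × 10^0.54 = 1 × 3.467 = 3.467 years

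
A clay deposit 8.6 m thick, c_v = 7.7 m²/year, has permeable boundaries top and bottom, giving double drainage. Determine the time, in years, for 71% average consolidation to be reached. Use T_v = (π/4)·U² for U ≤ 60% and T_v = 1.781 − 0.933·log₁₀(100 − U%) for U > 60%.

Drainage path length: H_d = H/2 = 4.3 m (double drainage).
U > 60%: T_v = 1.781 − 0.933·log₁₀(100 − 71) = 0.41658.
t = T_v·H_d²/c_v = 0.41658×4.3²/7.7 = 1 years.

t ≈ 1 years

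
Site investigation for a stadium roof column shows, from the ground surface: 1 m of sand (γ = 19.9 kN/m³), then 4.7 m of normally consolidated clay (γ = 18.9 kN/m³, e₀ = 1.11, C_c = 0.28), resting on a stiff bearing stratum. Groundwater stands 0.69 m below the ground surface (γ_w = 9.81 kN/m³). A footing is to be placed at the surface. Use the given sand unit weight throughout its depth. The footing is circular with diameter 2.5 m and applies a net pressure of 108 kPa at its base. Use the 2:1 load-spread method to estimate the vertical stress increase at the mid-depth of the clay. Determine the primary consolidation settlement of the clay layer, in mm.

S_c ≈ 113 mm

Mid-depth of clay below the ground surface: z = 1 + 4.7/2 = 3.35 m.
Total vertical stress at mid-clay: σ_v = 19.9×1 + 18.9×2.35 = 64.315 kPa.
Pore pressure: u = 9.81×(3.35 − 0.69) = 26.095 kPa.
Initial effective stress: σ'_0 = σ_v − u = 64.315 − 26.095 = 38.22 kPa.
Stress increase at mid-clay by the 2:1 spreading method:
Δσ ≈ qD²/(D+z)² = 108×2.5²/(2.5+3.35)² = 19.724 kPa
Final effective stress: σ'_f = σ'_0 + Δσ = 38.22 + 19.724 = 57.944 kPa.
Normally consolidated clay, so the full stress increment lies on the virgin compression line:
S_c = C_c·H/(1+e₀)·log₁₀(σ'_f/σ'_0) = 0.28×4.7/(1+1.11)×log₁₀(57.944/38.22)
    = 0.6237 × 0.18072 = 0.1127 m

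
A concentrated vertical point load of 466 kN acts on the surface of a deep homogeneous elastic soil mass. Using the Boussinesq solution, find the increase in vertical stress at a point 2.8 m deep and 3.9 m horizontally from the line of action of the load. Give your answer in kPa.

Boussinesq vertical stress below a point load on an elastic half-space:
Δσ_z = 3P/(2πz²) · [1 + (r/z)²]^(−5/2)
r/z = 3.9/2.8 = 1.3929; [1+(r/z)²]^(−5/2) = 0.06747.
Δσ_z = 3×466/(2π×2.8²) × 0.06747 = 28.38 × 0.06747 = 1.915 kPa

Δσ_z ≈ 1.91 kPa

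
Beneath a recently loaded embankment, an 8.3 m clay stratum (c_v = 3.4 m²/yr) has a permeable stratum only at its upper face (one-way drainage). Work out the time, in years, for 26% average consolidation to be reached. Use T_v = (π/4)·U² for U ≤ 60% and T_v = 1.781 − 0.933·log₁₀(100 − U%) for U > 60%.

Drainage path length: H_d = H = 8.3 m (single drainage).
U ≤ 60%: T_v = (π/4)·U² = (π/4)×0.26² = 0.053093.
t = T_v·H_d²/c_v = 0.053093×8.3²/3.4 = 1.076 years.

t ≈ 1.08 years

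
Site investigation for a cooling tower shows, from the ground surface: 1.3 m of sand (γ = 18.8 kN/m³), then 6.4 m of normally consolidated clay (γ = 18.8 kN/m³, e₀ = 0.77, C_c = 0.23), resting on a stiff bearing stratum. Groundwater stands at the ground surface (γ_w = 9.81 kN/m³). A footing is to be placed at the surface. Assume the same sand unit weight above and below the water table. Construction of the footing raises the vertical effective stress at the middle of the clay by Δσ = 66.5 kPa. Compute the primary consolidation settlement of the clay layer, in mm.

Mid-depth of clay below the ground surface: z = 1.3 + 6.4/2 = 4.5 m.
Total vertical stress at mid-clay: σ_v = 18.8×1.3 + 18.8×3.2 = 84.6 kPa.
Pore pressure: u = 9.81×(4.5 − 0) = 44.145 kPa.
Initial effective stress: σ'_0 = σ_v − u = 84.6 − 44.145 = 40.455 kPa.
Final effective stress: σ'_f = σ'_0 + Δσ = 40.455 + 66.5 = 106.95 kPa.
Normally consolidated clay, so the full stress increment lies on the virgin compression line:
S_c = C_c·H/(1+e₀)·log₁₀(σ'_f/σ'_0) = 0.23×6.4/(1+0.77)×log₁₀(106.95/40.455)
    = 0.83164 × 0.42221 = 0.3511 m

S_c ≈ 351 mm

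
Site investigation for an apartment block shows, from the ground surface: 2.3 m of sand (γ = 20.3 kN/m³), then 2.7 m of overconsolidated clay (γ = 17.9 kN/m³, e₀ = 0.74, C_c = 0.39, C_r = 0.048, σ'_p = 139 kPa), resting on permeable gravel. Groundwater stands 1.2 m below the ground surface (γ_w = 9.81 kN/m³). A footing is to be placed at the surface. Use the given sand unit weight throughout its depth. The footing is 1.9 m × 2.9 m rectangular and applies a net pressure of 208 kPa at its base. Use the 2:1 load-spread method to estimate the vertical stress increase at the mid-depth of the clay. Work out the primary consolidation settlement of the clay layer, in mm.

Mid-depth of clay below the ground surface: z = 2.3 + 2.7/2 = 3.65 m.
Total vertical stress at mid-clay: σ_v = 20.3×2.3 + 17.9×1.35 = 70.855 kPa.
Pore pressure: u = 9.81×(3.65 − 1.2) = 24.035 kPa.
Initial effective stress: σ'_0 = σ_v − u = 70.855 − 24.035 = 46.82 kPa.
Stress increase at mid-clay by the 2:1 spreading method:
Δσ = qBL/((B+z)(L+z)) = 208×1.9×2.9/((1.9+3.65)(2.9+3.65)) = 31.527 kPa
Final effective stress: σ'_f = 46.82 + 31.527 = 78.347 kPa.
σ'_f = 78.347 ≤ σ'_p = 139 kPa, so the clay remains overconsolidated and only the recompression index applies:
S_c = C_r·H/(1+e₀)·log₁₀(σ'_f/σ'_0) = 0.048×2.7/1.74×log₁₀(78.347/46.82)
    = 0.074482 × 0.22359 = 0.01665 m

S_c ≈ 16.7 mm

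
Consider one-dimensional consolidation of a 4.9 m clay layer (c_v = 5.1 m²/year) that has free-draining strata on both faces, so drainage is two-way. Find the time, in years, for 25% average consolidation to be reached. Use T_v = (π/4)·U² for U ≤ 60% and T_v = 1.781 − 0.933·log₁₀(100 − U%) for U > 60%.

t ≈ 0.0578 years

Drainage path length: H_d = H/2 = 2.45 m (double drainage).
U ≤ 60%: T_v = (π/4)·U² = (π/4)×0.25² = 0.049087.
t = T_v·H_d²/c_v = 0.049087×2.45²/5.1 = 0.05777 years.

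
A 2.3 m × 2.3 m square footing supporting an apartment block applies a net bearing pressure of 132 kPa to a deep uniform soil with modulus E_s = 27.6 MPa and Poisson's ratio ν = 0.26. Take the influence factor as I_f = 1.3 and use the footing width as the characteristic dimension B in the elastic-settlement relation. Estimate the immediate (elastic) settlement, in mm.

Immediate (elastic) settlement: S_e = q·B·(1−ν²)/E_s · I_f.
E_s = 27.6 MPa = 27600 kPa.
S_e = 132 × 2.3 × (1 − 0.26²) / 27600 × 1.3
    = 132 × 2.3 × 0.9324 / 27600 × 1.3
    = 0.01333 m = 13.33 mm

S_e ≈ 13.3 mm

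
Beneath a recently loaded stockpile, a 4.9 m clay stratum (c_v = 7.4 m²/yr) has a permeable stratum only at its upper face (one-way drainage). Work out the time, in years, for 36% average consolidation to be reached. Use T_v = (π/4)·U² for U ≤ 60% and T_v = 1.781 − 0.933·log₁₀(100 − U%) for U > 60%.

Drainage path length: H_d = H = 4.9 m (single drainage).
U ≤ 60%: T_v = (π/4)·U² = (π/4)×0.36² = 0.10179.
t = T_v·H_d²/c_v = 0.10179×4.9²/7.4 = 0.3303 years.

t ≈ 0.33 years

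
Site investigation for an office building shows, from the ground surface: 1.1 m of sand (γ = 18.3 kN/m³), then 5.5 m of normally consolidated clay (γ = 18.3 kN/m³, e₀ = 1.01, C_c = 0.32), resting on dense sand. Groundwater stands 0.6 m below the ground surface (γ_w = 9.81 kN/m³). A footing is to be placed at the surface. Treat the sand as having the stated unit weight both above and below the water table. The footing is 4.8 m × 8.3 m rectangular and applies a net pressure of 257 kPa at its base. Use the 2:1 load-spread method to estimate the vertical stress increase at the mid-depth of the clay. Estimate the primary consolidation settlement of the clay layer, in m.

Mid-depth of clay below the ground surface: z = 1.1 + 5.5/2 = 3.85 m.
Total vertical stress at mid-clay: σ_v = 18.3×1.1 + 18.3×2.75 = 70.455 kPa.
Pore pressure: u = 9.81×(3.85 − 0.6) = 31.883 kPa.
Initial effective stress: σ'_0 = σ_v − u = 70.455 − 31.883 = 38.572 kPa.
Stress increase at mid-clay by the 2:1 spreading method:
Δσ = qBL/((B+z)(L+z)) = 257×4.8×8.3/((4.8+3.85)(8.3+3.85)) = 97.423 kPa
Final effective stress: σ'_f = σ'_0 + Δσ = 38.572 + 97.423 = 136 kPa.
Normally consolidated clay, so the full stress increment lies on the virgin compression line:
S_c = C_c·H/(1+e₀)·log₁₀(σ'_f/σ'_0) = 0.32×5.5/(1+1.01)×log₁₀(136/38.572)
    = 0.87562 × 0.54727 = 0.4792 m

S_c ≈ 0.479 m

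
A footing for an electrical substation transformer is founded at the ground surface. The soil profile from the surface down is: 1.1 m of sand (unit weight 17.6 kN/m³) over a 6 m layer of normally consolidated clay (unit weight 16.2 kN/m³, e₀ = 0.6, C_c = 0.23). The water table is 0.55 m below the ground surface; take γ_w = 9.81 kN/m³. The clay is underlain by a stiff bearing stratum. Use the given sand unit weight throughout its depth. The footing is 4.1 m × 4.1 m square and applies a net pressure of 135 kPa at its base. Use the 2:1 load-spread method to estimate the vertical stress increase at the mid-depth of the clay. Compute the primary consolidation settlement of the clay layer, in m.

Mid-depth of clay below the ground surface: z = 1.1 + 6/2 = 4.1 m.
Total vertical stress at mid-clay: σ_v = 17.6×1.1 + 16.2×3 = 67.96 kPa.
Pore pressure: u = 9.81×(4.1 − 0.55) = 34.825 kPa.
Initial effective stress: σ'_0 = σ_v − u = 67.96 − 34.825 = 33.135 kPa.
Stress increase at mid-clay by the 2:1 spreading method:
Δσ = qBL/((B+z)(L+z)) = 135×4.1×4.1/((4.1+4.1)(4.1+4.1)) = 33.75 kPa
Final effective stress: σ'_f = σ'_0 + Δσ = 33.135 + 33.75 = 66.885 kPa.
Normally consolidated clay, so the full stress increment lies on the virgin compression line:
S_c = C_c·H/(1+e₀)·log₁₀(σ'_f/σ'_0) = 0.23×6/(1+0.6)×log₁₀(66.885/33.135)
    = 0.8625 × 0.30504 = 0.2631 m

S_c ≈ 0.263 m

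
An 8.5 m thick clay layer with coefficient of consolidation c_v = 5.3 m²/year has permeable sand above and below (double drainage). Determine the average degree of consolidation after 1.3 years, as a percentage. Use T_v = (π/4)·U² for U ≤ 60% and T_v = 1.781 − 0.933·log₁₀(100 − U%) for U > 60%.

U ≈ 68.4 %

Drainage path length: H_d = H/2 = 4.25 m (double drainage).
T_v = c_v·t/H_d² = 5.3×1.3/4.25² = 0.38145.
T_v = 0.38145 corresponds to the U > 60% branch:
U = 1 − 10^((1.781 − T_v)/0.933)/100 = 0.6837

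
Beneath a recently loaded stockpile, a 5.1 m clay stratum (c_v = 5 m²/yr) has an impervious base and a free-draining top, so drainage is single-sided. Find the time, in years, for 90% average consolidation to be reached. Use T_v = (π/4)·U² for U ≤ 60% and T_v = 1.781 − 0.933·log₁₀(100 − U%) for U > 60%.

Drainage path length: H_d = H = 5.1 m (single drainage).
U > 60%: T_v = 1.781 − 0.933·log₁₀(100 − 90) = 0.848.
t = T_v·H_d²/c_v = 0.848×5.1²/5 = 4.411 years.

t ≈ 4.41 years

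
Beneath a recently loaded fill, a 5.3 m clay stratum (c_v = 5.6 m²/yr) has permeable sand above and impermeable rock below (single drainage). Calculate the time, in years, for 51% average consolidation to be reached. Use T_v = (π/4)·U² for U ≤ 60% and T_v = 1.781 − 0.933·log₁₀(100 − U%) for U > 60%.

Drainage path length: H_d = H = 5.3 m (single drainage).
U ≤ 60%: T_v = (π/4)·U² = (π/4)×0.51² = 0.20428.
t = T_v·H_d²/c_v = 0.20428×5.3²/5.6 = 1.025 years.

t ≈ 1.02 years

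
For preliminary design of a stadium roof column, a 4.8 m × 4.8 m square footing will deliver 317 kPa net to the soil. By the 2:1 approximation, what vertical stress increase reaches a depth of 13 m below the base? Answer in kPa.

Δσ_z ≈ 23.1 kPa

By the 2:1 method the load spreads at 1 horizontal : 2 vertical, so at depth z the loaded area has grown by z in each plan dimension:
Δσ = qBL/((B+z)(L+z)) = 317×4.8×4.8/((4.8+13)(4.8+13)) = 23.052 kPa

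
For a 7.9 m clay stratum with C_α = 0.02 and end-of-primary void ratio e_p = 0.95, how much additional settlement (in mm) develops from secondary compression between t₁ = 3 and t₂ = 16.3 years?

S_s ≈ 59.6 mm

Secondary compression: S_s = C_α·H/(1+e_p)·log₁₀(t₂/t₁)
S_s = 0.02×7.9/(1+0.95)×log₁₀(16.3/3)
    = 0.08103 × 0.7351 = 0.05956 m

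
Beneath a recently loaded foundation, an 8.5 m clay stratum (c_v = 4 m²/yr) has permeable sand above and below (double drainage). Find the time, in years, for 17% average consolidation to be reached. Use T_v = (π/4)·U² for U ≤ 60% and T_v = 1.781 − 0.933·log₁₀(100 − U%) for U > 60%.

Drainage path length: H_d = H/2 = 4.25 m (double drainage).
U ≤ 60%: T_v = (π/4)·U² = (π/4)×0.17² = 0.022698.
t = T_v·H_d²/c_v = 0.022698×4.25²/4 = 0.1025 years.

t ≈ 0.102 years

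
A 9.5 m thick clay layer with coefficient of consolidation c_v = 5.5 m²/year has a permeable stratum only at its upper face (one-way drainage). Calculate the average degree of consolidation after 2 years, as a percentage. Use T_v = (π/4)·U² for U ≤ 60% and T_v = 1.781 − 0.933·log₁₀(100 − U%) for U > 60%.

Drainage path length: H_d = H = 9.5 m (single drainage).
T_v = c_v·t/H_d² = 5.5×2/9.5² = 0.12188.
T_v = 0.12188 corresponds to the U ≤ 60% branch:
U = √(4T_v/π) = 0.3939

U ≈ 39.4 %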